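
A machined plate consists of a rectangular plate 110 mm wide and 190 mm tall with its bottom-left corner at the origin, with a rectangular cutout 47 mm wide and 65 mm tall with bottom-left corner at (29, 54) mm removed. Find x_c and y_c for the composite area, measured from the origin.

Part | A | x̄ᵢ | ȳᵢ | A·x̄ᵢ | A·ȳᵢ
plate | 20900.00 | 55.00 | 95.00 | 1149500.00 | 1985500.00
hole | -3055.00 | 52.50 | 86.50 | -160387.50 | -264257.50
Σ | 17845.00 |  |  | 989112.50 | 1721242.50
x_c = 989112.50 / 17845.00 = 55.43 mm
y_c = 1721242.50 / 17845.00 = 96.46 mm

x_c = 55.43 mm, y_c = 96.46 mm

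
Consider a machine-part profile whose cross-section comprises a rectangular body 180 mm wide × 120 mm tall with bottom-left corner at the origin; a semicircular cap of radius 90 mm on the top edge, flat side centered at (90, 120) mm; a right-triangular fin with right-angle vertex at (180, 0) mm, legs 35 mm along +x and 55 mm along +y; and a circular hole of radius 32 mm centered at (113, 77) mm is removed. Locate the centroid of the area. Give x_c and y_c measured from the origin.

x_c = 90.74 mm, y_c = 96.00 mm

Part | A | x̄ᵢ | ȳᵢ | A·x̄ᵢ | A·ȳᵢ
rectangular body | 21600.00 | 90.00 | 60.00 | 1944000.00 | 1296000.00
semicircular top | 12723.45 | 90.00 | 158.20 | 1145110.52 | 2012814.03
triangular fin | 962.50 | 191.67 | 18.33 | 184479.17 | 17645.83
hole | -3216.99 | 113.00 | 77.00 | -363519.97 | -247708.30
Σ | 32068.96 |  |  | 2910069.72 | 3078751.57
x_c = 2910069.72 / 32068.96 = 90.74 mm
y_c = 3078751.57 / 32068.96 = 96.00 mm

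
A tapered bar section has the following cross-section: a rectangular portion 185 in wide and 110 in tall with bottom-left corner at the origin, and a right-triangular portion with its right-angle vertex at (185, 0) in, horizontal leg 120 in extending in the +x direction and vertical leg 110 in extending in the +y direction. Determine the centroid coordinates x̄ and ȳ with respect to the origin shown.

x̄ = 124.95 in, ȳ = 50.51 in

Part | A | x̄ᵢ | ȳᵢ | A·x̄ᵢ | A·ȳᵢ
rectangular portion | 20350.00 | 92.50 | 55.00 | 1882375.00 | 1119250.00
triangular portion | 6600.00 | 225.00 | 36.67 | 1485000.00 | 242000.00
Σ | 26950.00 |  |  | 3367375.00 | 1361250.00
x̄ = 3367375.00 / 26950.00 = 124.95 in
ȳ = 1361250.00 / 26950.00 = 50.51 in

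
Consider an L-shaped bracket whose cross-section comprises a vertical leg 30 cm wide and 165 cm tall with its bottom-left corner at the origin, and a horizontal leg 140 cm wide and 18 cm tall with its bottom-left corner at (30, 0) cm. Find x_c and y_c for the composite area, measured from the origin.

x_c = 43.67 cm, y_c = 57.70 cm

vertical leg: A = 30 × 165 = 4950.00, centroid at (15.00, 82.50).
horizontal leg: A = 140 × 18 = 2520.00, centroid at (100.00, 9.00).
ΣA = 7470.00 cm²
ΣAx_c = (4950.00)(15.00) + (2520.00)(100.00) = 326250.00 cm³
ΣAy_c = (4950.00)(82.50) + (2520.00)(9.00) = 431055.00 cm³
x_c = 326250.00 / 7470.00 = 43.67 cm
y_c = 431055.00 / 7470.00 = 57.70 cm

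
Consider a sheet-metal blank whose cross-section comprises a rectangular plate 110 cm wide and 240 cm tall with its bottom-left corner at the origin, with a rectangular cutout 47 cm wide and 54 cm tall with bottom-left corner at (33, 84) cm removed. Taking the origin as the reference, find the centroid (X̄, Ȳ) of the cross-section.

X̄ = 54.84 cm, Ȳ = 120.96 cm

plate: A = 110 × 240 = 26400.00, centroid at (55.00, 120.00).
hole: A = −(47 × 54) = -2538.00, centroid at (56.50, 111.00).
ΣA = 23862.00 cm²
ΣAX̄ = (26400.00)(55.00) + (-2538.00)(56.50) = 1308603.00 cm³
ΣAȲ = (26400.00)(120.00) + (-2538.00)(111.00) = 2886282.00 cm³
X̄ = 1308603.00 / 23862.00 = 54.84 cm
Ȳ = 2886282.00 / 23862.00 = 120.96 cm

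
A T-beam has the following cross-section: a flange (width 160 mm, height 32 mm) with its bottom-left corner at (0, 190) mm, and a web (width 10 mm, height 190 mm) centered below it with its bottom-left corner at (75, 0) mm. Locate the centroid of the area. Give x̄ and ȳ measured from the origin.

web: A = 10 × 190 = 1900.00, centroid at (80.00, 95.00).
flange: A = 160 × 32 = 5120.00, centroid at (80.00, 206.00).
ΣA = 7020.00 mm², ΣAx̄ = 561600.00 mm³, ΣAȳ = 1235220.00 mm³.
x̄ = 561600.00/7020.00 = 80.00 mm; ȳ = 1235220.00/7020.00 = 175.96 mm.

x̄ = 80.00 mm, ȳ = 175.96 mm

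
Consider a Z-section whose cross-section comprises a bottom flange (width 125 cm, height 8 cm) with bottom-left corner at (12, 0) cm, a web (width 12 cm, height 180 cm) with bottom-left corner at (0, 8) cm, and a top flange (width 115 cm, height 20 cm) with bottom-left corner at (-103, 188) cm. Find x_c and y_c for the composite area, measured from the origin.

bottom flange: A = 125 × 8 = 1000.00, centroid at (74.50, 4.00).
web: A = 12 × 180 = 2160.00, centroid at (6.00, 98.00).
top flange: A = 115 × 20 = 2300.00, centroid at (-45.50, 198.00).
ΣA = 5460.00 cm², ΣAx_c = -17190.00 cm³, ΣAy_c = 671080.00 cm³.
x_c = -17190.00/5460.00 = -3.15 cm; y_c = 671080.00/5460.00 = 122.91 cm.

x_c = -3.15 cm, y_c = 122.91 cm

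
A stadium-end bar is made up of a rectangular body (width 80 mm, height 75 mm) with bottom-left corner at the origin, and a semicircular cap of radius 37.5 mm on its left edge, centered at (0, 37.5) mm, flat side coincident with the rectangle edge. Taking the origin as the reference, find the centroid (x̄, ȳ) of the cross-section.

x̄ = 24.95 mm, ȳ = 37.50 mm

Part | A | x̄ᵢ | ȳᵢ | A·x̄ᵢ | A·ȳᵢ
rectangular body | 6000.00 | 40.00 | 37.50 | 240000.00 | 225000.00
semicircular end | 2208.93 | -15.92 | 37.50 | -35156.25 | 82834.96
Σ | 8208.93 |  |  | 204843.75 | 307834.96
x̄ = 204843.75 / 8208.93 = 24.95 mm
ȳ = 307834.96 / 8208.93 = 37.50 mm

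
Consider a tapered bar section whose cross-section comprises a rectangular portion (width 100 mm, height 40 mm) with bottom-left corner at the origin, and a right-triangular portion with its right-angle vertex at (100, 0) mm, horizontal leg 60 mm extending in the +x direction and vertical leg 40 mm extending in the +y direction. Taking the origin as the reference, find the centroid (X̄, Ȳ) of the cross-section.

rectangular portion: A = 100 × 40 = 4000.00, centroid at (50.00, 20.00).
triangular portion: A = ½·60·40 = 1200.00, centroid at (120.00, 13.33).
ΣA = 5200.00 mm², ΣAX̄ = 344000.00 mm³, ΣAȲ = 96000.00 mm³.
X̄ = 344000.00/5200.00 = 66.15 mm; Ȳ = 96000.00/5200.00 = 18.46 mm.

X̄ = 66.15 mm, Ȳ = 18.46 mm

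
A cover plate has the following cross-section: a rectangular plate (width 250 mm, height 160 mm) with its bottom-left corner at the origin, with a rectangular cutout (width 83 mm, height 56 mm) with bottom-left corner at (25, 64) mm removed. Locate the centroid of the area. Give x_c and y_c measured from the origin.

Part | A | x̄ᵢ | ȳᵢ | A·x̄ᵢ | A·ȳᵢ
plate | 40000.00 | 125.00 | 80.00 | 5000000.00 | 3200000.00
hole | -4648.00 | 66.50 | 92.00 | -309092.00 | -427616.00
Σ | 35352.00 |  |  | 4690908.00 | 2772384.00
x_c = 4690908.00 / 35352.00 = 132.69 mm
y_c = 2772384.00 / 35352.00 = 78.42 mm

x_c = 132.69 mm, y_c = 78.42 mm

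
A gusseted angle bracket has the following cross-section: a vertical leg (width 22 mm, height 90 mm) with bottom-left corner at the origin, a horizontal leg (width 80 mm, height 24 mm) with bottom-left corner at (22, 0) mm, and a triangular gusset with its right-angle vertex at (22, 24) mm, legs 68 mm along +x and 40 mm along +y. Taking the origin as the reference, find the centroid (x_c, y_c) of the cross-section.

vertical leg: A = 22 × 90 = 1980.00, centroid at (11.00, 45.00).
horizontal leg: A = 80 × 24 = 1920.00, centroid at (62.00, 12.00).
gusset: A = ½·68·40 = 1360.00, centroid at (44.67, 37.33).
ΣA = 5260.00 mm², ΣAx_c = 201566.67 mm³, ΣAy_c = 162913.33 mm³.
x_c = 201566.67/5260.00 = 38.32 mm; y_c = 162913.33/5260.00 = 30.97 mm.

x_c = 38.32 mm, y_c = 30.97 mm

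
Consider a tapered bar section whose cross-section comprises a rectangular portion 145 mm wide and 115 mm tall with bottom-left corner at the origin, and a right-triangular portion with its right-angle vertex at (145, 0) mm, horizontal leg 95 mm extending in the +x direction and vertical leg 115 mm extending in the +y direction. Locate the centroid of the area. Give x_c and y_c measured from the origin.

Part | A | x̄ᵢ | ȳᵢ | A·x̄ᵢ | A·ȳᵢ
rectangular portion | 16675.00 | 72.50 | 57.50 | 1208937.50 | 958812.50
triangular portion | 5462.50 | 176.67 | 38.33 | 965041.67 | 209395.83
Σ | 22137.50 |  |  | 2173979.17 | 1168208.33
x_c = 2173979.17 / 22137.50 = 98.20 mm
y_c = 1168208.33 / 22137.50 = 52.77 mm

x_c = 98.20 mm, y_c = 52.77 mm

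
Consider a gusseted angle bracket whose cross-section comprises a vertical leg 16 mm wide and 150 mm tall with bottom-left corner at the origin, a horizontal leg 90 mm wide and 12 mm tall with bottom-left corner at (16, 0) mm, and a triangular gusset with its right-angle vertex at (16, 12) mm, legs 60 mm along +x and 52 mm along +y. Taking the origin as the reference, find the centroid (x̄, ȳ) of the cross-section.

vertical leg: A = 16 × 150 = 2400.00, centroid at (8.00, 75.00).
horizontal leg: A = 90 × 12 = 1080.00, centroid at (61.00, 6.00).
gusset: A = ½·60·52 = 1560.00, centroid at (36.00, 29.33).
ΣA = 5040.00 mm²
ΣAx̄ = (2400.00)(8.00) + (1080.00)(61.00) + (1560.00)(36.00) = 141240.00 mm³
ΣAȳ = (2400.00)(75.00) + (1080.00)(6.00) + (1560.00)(29.33) = 232240.00 mm³
x̄ = 141240.00 / 5040.00 = 28.02 mm
ȳ = 232240.00 / 5040.00 = 46.08 mm

x̄ = 28.02 mm, ȳ = 46.08 mm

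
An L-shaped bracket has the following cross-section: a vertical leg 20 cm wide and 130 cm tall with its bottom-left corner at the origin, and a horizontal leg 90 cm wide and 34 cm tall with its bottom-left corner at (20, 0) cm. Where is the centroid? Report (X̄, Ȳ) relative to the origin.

X̄ = 39.73 cm, Ȳ = 39.05 cm

Part | A | x̄ᵢ | ȳᵢ | A·x̄ᵢ | A·ȳᵢ
vertical leg | 2600.00 | 10.00 | 65.00 | 26000.00 | 169000.00
horizontal leg | 3060.00 | 65.00 | 17.00 | 198900.00 | 52020.00
Σ | 5660.00 |  |  | 224900.00 | 221020.00
X̄ = 224900.00 / 5660.00 = 39.73 cm
Ȳ = 221020.00 / 5660.00 = 39.05 cm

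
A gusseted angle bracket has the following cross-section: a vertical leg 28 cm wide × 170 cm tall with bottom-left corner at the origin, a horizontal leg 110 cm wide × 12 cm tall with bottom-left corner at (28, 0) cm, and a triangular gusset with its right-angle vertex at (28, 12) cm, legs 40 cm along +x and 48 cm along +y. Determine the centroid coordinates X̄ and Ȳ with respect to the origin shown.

X̄ = 30.66 cm, Ȳ = 62.41 cm

vertical leg: A = 28 × 170 = 4760.00, centroid at (14.00, 85.00).
horizontal leg: A = 110 × 12 = 1320.00, centroid at (83.00, 6.00).
gusset: A = ½·40·48 = 960.00, centroid at (41.33, 28.00).
ΣA = 7040.00 cm², ΣAX̄ = 215880.00 cm³, ΣAȲ = 439400.00 cm³.
X̄ = 215880.00/7040.00 = 30.66 cm; Ȳ = 439400.00/7040.00 = 62.41 cm.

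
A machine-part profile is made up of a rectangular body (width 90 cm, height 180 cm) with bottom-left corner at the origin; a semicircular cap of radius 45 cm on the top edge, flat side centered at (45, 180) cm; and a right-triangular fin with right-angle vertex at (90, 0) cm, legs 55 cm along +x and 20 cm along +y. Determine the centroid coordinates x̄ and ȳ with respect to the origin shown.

Part | A | x̄ᵢ | ȳᵢ | A·x̄ᵢ | A·ȳᵢ
rectangular body | 16200.00 | 45.00 | 90.00 | 729000.00 | 1458000.00
semicircular top | 3180.86 | 45.00 | 199.10 | 143138.82 | 633305.26
triangular fin | 550.00 | 108.33 | 6.67 | 59583.33 | 3666.67
Σ | 19930.86 |  |  | 931722.15 | 2094971.93
x̄ = 931722.15 / 19930.86 = 46.75 cm
ȳ = 2094971.93 / 19930.86 = 105.11 cm

x̄ = 46.75 cm, ȳ = 105.11 cm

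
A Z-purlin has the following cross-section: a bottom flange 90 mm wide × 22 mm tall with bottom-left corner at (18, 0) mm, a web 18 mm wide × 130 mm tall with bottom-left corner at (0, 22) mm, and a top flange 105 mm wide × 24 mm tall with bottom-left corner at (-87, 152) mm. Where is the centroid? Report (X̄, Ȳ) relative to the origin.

bottom flange: A = 90 × 22 = 1980.00, centroid at (63.00, 11.00).
web: A = 18 × 130 = 2340.00, centroid at (9.00, 87.00).
top flange: A = 105 × 24 = 2520.00, centroid at (-34.50, 164.00).
ΣA = 6840.00 mm²
ΣAX̄ = (1980.00)(63.00) + (2340.00)(9.00) + (2520.00)(-34.50) = 58860.00 mm³
ΣAȲ = (1980.00)(11.00) + (2340.00)(87.00) + (2520.00)(164.00) = 638640.00 mm³
X̄ = 58860.00 / 6840.00 = 8.61 mm
Ȳ = 638640.00 / 6840.00 = 93.37 mm

X̄ = 8.61 mm, Ȳ = 93.37 mm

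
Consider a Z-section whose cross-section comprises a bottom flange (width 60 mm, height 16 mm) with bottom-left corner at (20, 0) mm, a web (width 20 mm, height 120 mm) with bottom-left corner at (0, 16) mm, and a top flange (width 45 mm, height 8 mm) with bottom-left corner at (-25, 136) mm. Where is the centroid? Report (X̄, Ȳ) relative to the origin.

X̄ = 19.11 mm, Ȳ = 64.65 mm

Part | A | x̄ᵢ | ȳᵢ | A·x̄ᵢ | A·ȳᵢ
bottom flange | 960.00 | 50.00 | 8.00 | 48000.00 | 7680.00
web | 2400.00 | 10.00 | 76.00 | 24000.00 | 182400.00
top flange | 360.00 | -2.50 | 140.00 | -900.00 | 50400.00
Σ | 3720.00 |  |  | 71100.00 | 240480.00
X̄ = 71100.00 / 3720.00 = 19.11 mm
Ȳ = 240480.00 / 3720.00 = 64.65 mm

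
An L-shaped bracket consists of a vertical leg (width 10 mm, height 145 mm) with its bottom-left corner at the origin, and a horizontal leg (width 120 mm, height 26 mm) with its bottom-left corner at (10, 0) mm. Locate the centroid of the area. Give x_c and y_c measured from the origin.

vertical leg: A = 10 × 145 = 1450.00, centroid at (5.00, 72.50).
horizontal leg: A = 120 × 26 = 3120.00, centroid at (70.00, 13.00).
ΣA = 4570.00 mm²
ΣAx_c = (1450.00)(5.00) + (3120.00)(70.00) = 225650.00 mm³
ΣAy_c = (1450.00)(72.50) + (3120.00)(13.00) = 145685.00 mm³
x_c = 225650.00 / 4570.00 = 49.38 mm
y_c = 145685.00 / 4570.00 = 31.88 mm

x_c = 49.38 mm, y_c = 31.88 mm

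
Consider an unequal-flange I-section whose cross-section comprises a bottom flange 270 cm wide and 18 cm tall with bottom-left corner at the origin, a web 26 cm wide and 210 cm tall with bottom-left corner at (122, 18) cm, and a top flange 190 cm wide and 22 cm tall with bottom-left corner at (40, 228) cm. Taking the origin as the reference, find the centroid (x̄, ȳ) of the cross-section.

x̄ = 135.00 cm, ȳ = 118.23 cm

bottom flange: A = 270 × 18 = 4860.00, centroid at (135.00, 9.00).
web: A = 26 × 210 = 5460.00, centroid at (135.00, 123.00).
top flange: A = 190 × 22 = 4180.00, centroid at (135.00, 239.00).
ΣA = 14500.00 cm²
ΣAx̄ = (4860.00)(135.00) + (5460.00)(135.00) + (4180.00)(135.00) = 1957500.00 cm³
ΣAȳ = (4860.00)(9.00) + (5460.00)(123.00) + (4180.00)(239.00) = 1714340.00 cm³
x̄ = 1957500.00 / 14500.00 = 135.00 cm
ȳ = 1714340.00 / 14500.00 = 118.23 cm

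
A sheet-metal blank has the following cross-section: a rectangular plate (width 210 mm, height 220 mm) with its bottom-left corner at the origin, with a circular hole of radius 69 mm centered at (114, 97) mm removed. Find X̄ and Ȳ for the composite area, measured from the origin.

Part | A | x̄ᵢ | ȳᵢ | A·x̄ᵢ | A·ȳᵢ
plate | 46200.00 | 105.00 | 110.00 | 4851000.00 | 5082000.00
hole | -14957.12 | 114.00 | 97.00 | -1705111.98 | -1450840.89
Σ | 31242.88 |  |  | 3145888.02 | 3631159.11
X̄ = 3145888.02 / 31242.88 = 100.69 mm
Ȳ = 3631159.11 / 31242.88 = 116.22 mm

X̄ = 100.69 mm, Ȳ = 116.22 mm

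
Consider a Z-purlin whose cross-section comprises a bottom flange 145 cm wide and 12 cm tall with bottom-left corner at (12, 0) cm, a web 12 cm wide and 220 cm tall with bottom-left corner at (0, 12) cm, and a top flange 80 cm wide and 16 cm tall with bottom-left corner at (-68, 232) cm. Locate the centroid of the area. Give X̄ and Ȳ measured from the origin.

bottom flange: A = 145 × 12 = 1740.00, centroid at (84.50, 6.00).
web: A = 12 × 220 = 2640.00, centroid at (6.00, 122.00).
top flange: A = 80 × 16 = 1280.00, centroid at (-28.00, 240.00).
ΣA = 5660.00 cm²
ΣAX̄ = (1740.00)(84.50) + (2640.00)(6.00) + (1280.00)(-28.00) = 127030.00 cm³
ΣAȲ = (1740.00)(6.00) + (2640.00)(122.00) + (1280.00)(240.00) = 639720.00 cm³
X̄ = 127030.00 / 5660.00 = 22.44 cm
Ȳ = 639720.00 / 5660.00 = 113.02 cm

X̄ = 22.44 cm, Ȳ = 113.02 cm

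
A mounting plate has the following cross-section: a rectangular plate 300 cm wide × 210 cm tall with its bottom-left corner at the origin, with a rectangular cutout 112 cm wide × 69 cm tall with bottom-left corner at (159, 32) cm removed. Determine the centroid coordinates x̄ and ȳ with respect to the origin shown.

Part | A | x̄ᵢ | ȳᵢ | A·x̄ᵢ | A·ȳᵢ
plate | 63000.00 | 150.00 | 105.00 | 9450000.00 | 6615000.00
hole | -7728.00 | 215.00 | 66.50 | -1661520.00 | -513912.00
Σ | 55272.00 |  |  | 7788480.00 | 6101088.00
x̄ = 7788480.00 / 55272.00 = 140.91 cm
ȳ = 6101088.00 / 55272.00 = 110.38 cm

x̄ = 140.91 cm, ȳ = 110.38 cm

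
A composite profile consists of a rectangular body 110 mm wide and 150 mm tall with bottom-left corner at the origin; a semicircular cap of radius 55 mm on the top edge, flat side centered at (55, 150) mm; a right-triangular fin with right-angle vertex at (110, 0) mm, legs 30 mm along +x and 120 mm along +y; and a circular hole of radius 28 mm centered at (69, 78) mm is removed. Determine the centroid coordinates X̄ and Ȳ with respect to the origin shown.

rectangular body: A = 110 × 150 = 16500.00, centroid at (55.00, 75.00).
semicircular top: A = ½π·55² = 4751.66, centroid at (55.00, 173.34).
triangular fin: A = ½·30·120 = 1800.00, centroid at (120.00, 40.00).
hole: A = −π·28² = -2463.01, centroid at (69.00, 78.00).
ΣA = 20588.65 mm², ΣAX̄ = 1214893.64 mm³, ΣAȲ = 1941050.83 mm³.
X̄ = 1214893.64/20588.65 = 59.01 mm; Ȳ = 1941050.83/20588.65 = 94.28 mm.

X̄ = 59.01 mm, Ȳ = 94.28 mm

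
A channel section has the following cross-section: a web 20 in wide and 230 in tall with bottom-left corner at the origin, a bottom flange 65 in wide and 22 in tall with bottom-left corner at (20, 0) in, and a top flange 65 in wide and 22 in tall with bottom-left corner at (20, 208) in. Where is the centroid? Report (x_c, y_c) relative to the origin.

Part | A | x̄ᵢ | ȳᵢ | A·x̄ᵢ | A·ȳᵢ
web | 4600.00 | 10.00 | 115.00 | 46000.00 | 529000.00
bottom flange | 1430.00 | 52.50 | 11.00 | 75075.00 | 15730.00
top flange | 1430.00 | 52.50 | 219.00 | 75075.00 | 313170.00
Σ | 7460.00 |  |  | 196150.00 | 857900.00
x_c = 196150.00 / 7460.00 = 26.29 in
y_c = 857900.00 / 7460.00 = 115.00 in

x_c = 26.29 in, y_c = 115.00 in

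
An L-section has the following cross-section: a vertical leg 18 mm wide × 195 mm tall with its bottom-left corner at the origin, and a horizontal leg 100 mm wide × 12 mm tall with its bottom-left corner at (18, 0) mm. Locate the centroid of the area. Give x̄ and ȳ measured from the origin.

x̄ = 24.03 mm, ȳ = 74.19 mm

vertical leg: A = 18 × 195 = 3510.00, centroid at (9.00, 97.50).
horizontal leg: A = 100 × 12 = 1200.00, centroid at (68.00, 6.00).
ΣA = 4710.00 mm², ΣAx̄ = 113190.00 mm³, ΣAȳ = 349425.00 mm³.
x̄ = 113190.00/4710.00 = 24.03 mm; ȳ = 349425.00/4710.00 = 74.19 mm.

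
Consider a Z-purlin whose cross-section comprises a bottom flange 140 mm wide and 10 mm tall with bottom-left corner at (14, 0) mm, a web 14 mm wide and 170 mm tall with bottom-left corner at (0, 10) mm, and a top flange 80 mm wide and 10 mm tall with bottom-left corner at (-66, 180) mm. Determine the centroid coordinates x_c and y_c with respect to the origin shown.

Part | A | x̄ᵢ | ȳᵢ | A·x̄ᵢ | A·ȳᵢ
bottom flange | 1400.00 | 84.00 | 5.00 | 117600.00 | 7000.00
web | 2380.00 | 7.00 | 95.00 | 16660.00 | 226100.00
top flange | 800.00 | -26.00 | 185.00 | -20800.00 | 148000.00
Σ | 4580.00 |  |  | 113460.00 | 381100.00
x_c = 113460.00 / 4580.00 = 24.77 mm
y_c = 381100.00 / 4580.00 = 83.21 mm

x_c = 24.77 mm, y_c = 83.21 mm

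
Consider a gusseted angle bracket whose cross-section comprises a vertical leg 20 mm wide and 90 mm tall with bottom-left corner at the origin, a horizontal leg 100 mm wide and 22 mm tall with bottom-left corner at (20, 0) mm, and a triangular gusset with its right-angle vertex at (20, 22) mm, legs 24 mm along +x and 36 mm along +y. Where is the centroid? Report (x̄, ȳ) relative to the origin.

Part | A | x̄ᵢ | ȳᵢ | A·x̄ᵢ | A·ȳᵢ
vertical leg | 1800.00 | 10.00 | 45.00 | 18000.00 | 81000.00
horizontal leg | 2200.00 | 70.00 | 11.00 | 154000.00 | 24200.00
gusset | 432.00 | 28.00 | 34.00 | 12096.00 | 14688.00
Σ | 4432.00 |  |  | 184096.00 | 119888.00
x̄ = 184096.00 / 4432.00 = 41.54 mm
ȳ = 119888.00 / 4432.00 = 27.05 mm

x̄ = 41.54 mm, ȳ = 27.05 mm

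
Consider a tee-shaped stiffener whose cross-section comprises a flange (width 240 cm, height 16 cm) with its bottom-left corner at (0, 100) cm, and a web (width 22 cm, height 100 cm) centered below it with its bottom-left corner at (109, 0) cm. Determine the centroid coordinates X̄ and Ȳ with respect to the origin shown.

web: A = 22 × 100 = 2200.00, centroid at (120.00, 50.00).
flange: A = 240 × 16 = 3840.00, centroid at (120.00, 108.00).
ΣA = 6040.00 cm², ΣAX̄ = 724800.00 cm³, ΣAȲ = 524720.00 cm³.
X̄ = 724800.00/6040.00 = 120.00 cm; Ȳ = 524720.00/6040.00 = 86.87 cm.

X̄ = 120.00 cm, Ȳ = 86.87 cm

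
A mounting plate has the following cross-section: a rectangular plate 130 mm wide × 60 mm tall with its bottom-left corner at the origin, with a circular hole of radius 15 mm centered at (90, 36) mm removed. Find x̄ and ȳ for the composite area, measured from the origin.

x̄ = 62.51 mm, ȳ = 29.40 mm

Part | A | x̄ᵢ | ȳᵢ | A·x̄ᵢ | A·ȳᵢ
plate | 7800.00 | 65.00 | 30.00 | 507000.00 | 234000.00
hole | -706.86 | 90.00 | 36.00 | -63617.25 | -25446.90
Σ | 7093.14 |  |  | 443382.75 | 208553.10
x̄ = 443382.75 / 7093.14 = 62.51 mm
ȳ = 208553.10 / 7093.14 = 29.40 mm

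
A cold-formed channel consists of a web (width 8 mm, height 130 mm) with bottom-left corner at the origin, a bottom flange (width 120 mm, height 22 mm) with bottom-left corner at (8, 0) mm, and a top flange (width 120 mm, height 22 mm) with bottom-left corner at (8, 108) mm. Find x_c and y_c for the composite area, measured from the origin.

x_c = 57.47 mm, y_c = 65.00 mm

Part | A | x̄ᵢ | ȳᵢ | A·x̄ᵢ | A·ȳᵢ
web | 1040.00 | 4.00 | 65.00 | 4160.00 | 67600.00
bottom flange | 2640.00 | 68.00 | 11.00 | 179520.00 | 29040.00
top flange | 2640.00 | 68.00 | 119.00 | 179520.00 | 314160.00
Σ | 6320.00 |  |  | 363200.00 | 410800.00
x_c = 363200.00 / 6320.00 = 57.47 mm
y_c = 410800.00 / 6320.00 = 65.00 mm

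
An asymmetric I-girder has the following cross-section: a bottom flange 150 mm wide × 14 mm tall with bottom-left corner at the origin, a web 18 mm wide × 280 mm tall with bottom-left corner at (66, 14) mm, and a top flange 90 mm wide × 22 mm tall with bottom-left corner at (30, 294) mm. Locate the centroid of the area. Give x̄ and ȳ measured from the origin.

x̄ = 75.00 mm, ȳ = 152.93 mm

bottom flange: A = 150 × 14 = 2100.00, centroid at (75.00, 7.00).
web: A = 18 × 280 = 5040.00, centroid at (75.00, 154.00).
top flange: A = 90 × 22 = 1980.00, centroid at (75.00, 305.00).
ΣA = 9120.00 mm², ΣAx̄ = 684000.00 mm³, ΣAȳ = 1394760.00 mm³.
x̄ = 684000.00/9120.00 = 75.00 mm; ȳ = 1394760.00/9120.00 = 152.93 mm.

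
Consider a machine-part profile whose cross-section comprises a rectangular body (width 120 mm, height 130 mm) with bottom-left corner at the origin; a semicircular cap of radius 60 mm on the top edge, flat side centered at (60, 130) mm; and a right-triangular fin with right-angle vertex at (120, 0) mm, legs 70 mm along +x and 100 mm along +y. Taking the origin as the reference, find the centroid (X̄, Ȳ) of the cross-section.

X̄ = 71.78 mm, Ȳ = 81.19 mm

rectangular body: A = 120 × 130 = 15600.00, centroid at (60.00, 65.00).
semicircular top: A = ½π·60² = 5654.87, centroid at (60.00, 155.46).
triangular fin: A = ½·70·100 = 3500.00, centroid at (143.33, 33.33).
ΣA = 24754.87 mm², ΣAX̄ = 1776958.67 mm³, ΣAȲ = 2009799.35 mm³.
X̄ = 1776958.67/24754.87 = 71.78 mm; Ȳ = 2009799.35/24754.87 = 81.19 mm.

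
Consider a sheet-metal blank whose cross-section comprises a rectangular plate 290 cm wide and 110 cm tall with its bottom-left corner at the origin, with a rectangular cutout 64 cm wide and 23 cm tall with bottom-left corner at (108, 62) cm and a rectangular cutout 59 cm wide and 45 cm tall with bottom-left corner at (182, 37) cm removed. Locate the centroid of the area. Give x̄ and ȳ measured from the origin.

plate: A = 290 × 110 = 31900.00, centroid at (145.00, 55.00).
hole 1: A = −(64 × 23) = -1472.00, centroid at (140.00, 73.50).
hole 2: A = −(59 × 45) = -2655.00, centroid at (211.50, 59.50).
ΣA = 27773.00 cm², ΣAx̄ = 3857887.50 cm³, ΣAȳ = 1488335.50 cm³.
x̄ = 3857887.50/27773.00 = 138.91 cm; ȳ = 1488335.50/27773.00 = 53.59 cm.

x̄ = 138.91 cm, ȳ = 53.59 cm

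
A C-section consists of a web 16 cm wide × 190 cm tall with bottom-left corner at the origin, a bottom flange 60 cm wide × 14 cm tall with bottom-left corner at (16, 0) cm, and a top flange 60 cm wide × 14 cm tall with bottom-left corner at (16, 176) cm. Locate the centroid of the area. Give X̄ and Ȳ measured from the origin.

X̄ = 21.53 cm, Ȳ = 95.00 cm

web: A = 16 × 190 = 3040.00, centroid at (8.00, 95.00).
bottom flange: A = 60 × 14 = 840.00, centroid at (46.00, 7.00).
top flange: A = 60 × 14 = 840.00, centroid at (46.00, 183.00).
ΣA = 4720.00 cm², ΣAX̄ = 101600.00 cm³, ΣAȲ = 448400.00 cm³.
X̄ = 101600.00/4720.00 = 21.53 cm; Ȳ = 448400.00/4720.00 = 95.00 cm.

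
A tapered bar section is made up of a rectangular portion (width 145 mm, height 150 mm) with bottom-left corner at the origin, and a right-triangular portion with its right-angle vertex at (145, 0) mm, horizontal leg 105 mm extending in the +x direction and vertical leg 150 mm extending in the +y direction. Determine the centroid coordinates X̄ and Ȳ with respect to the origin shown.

X̄ = 101.08 mm, Ȳ = 68.35 mm

Part | A | x̄ᵢ | ȳᵢ | A·x̄ᵢ | A·ȳᵢ
rectangular portion | 21750.00 | 72.50 | 75.00 | 1576875.00 | 1631250.00
triangular portion | 7875.00 | 180.00 | 50.00 | 1417500.00 | 393750.00
Σ | 29625.00 |  |  | 2994375.00 | 2025000.00
X̄ = 2994375.00 / 29625.00 = 101.08 mm
Ȳ = 2025000.00 / 29625.00 = 68.35 mm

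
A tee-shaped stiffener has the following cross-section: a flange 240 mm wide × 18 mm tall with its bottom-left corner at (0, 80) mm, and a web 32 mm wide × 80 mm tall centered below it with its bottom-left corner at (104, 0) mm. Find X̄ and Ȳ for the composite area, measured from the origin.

web: A = 32 × 80 = 2560.00, centroid at (120.00, 40.00).
flange: A = 240 × 18 = 4320.00, centroid at (120.00, 89.00).
ΣA = 6880.00 mm², ΣAX̄ = 825600.00 mm³, ΣAȲ = 486880.00 mm³.
X̄ = 825600.00/6880.00 = 120.00 mm; Ȳ = 486880.00/6880.00 = 70.77 mm.

X̄ = 120.00 mm, Ȳ = 70.77 mm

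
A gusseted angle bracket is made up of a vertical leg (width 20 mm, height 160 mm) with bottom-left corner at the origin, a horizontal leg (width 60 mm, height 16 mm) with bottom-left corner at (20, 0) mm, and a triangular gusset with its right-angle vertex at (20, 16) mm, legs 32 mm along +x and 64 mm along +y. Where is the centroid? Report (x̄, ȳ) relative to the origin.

vertical leg: A = 20 × 160 = 3200.00, centroid at (10.00, 80.00).
horizontal leg: A = 60 × 16 = 960.00, centroid at (50.00, 8.00).
gusset: A = ½·32·64 = 1024.00, centroid at (30.67, 37.33).
ΣA = 5184.00 mm², ΣAx̄ = 111402.67 mm³, ΣAȳ = 301909.33 mm³.
x̄ = 111402.67/5184.00 = 21.49 mm; ȳ = 301909.33/5184.00 = 58.24 mm.

x̄ = 21.49 mm, ȳ = 58.24 mm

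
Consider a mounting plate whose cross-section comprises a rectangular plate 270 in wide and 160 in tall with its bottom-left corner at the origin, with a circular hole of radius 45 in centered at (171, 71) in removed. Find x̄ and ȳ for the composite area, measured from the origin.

Part | A | x̄ᵢ | ȳᵢ | A·x̄ᵢ | A·ȳᵢ
plate | 43200.00 | 135.00 | 80.00 | 5832000.00 | 3456000.00
hole | -6361.73 | 171.00 | 71.00 | -1087855.00 | -451682.48
Σ | 36838.27 |  |  | 4744145.00 | 3004317.52
x̄ = 4744145.00 / 36838.27 = 128.78 in
ȳ = 3004317.52 / 36838.27 = 81.55 in

x̄ = 128.78 in, ȳ = 81.55 in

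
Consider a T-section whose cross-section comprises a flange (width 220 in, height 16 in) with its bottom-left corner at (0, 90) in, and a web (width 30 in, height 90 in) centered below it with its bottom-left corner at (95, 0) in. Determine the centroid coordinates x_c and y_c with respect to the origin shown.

Part | A | x̄ᵢ | ȳᵢ | A·x̄ᵢ | A·ȳᵢ
web | 2700.00 | 110.00 | 45.00 | 297000.00 | 121500.00
flange | 3520.00 | 110.00 | 98.00 | 387200.00 | 344960.00
Σ | 6220.00 |  |  | 684200.00 | 466460.00
x_c = 684200.00 / 6220.00 = 110.00 in
y_c = 466460.00 / 6220.00 = 74.99 in

x_c = 110.00 in, y_c = 74.99 in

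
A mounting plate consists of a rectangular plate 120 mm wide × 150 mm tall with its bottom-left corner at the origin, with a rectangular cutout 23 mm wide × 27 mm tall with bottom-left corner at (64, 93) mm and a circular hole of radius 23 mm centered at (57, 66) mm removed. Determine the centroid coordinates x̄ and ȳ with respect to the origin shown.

x̄ = 59.70 mm, ȳ = 74.71 mm

plate: A = 120 × 150 = 18000.00, centroid at (60.00, 75.00).
hole 1: A = −(23 × 27) = -621.00, centroid at (75.50, 106.50).
hole 2: A = −π·23² = -1661.90, centroid at (57.00, 66.00).
ΣA = 15717.10 mm²
ΣAx̄ = (18000.00)(60.00) + (-621.00)(75.50) + (-1661.90)(57.00) = 938386.06 mm³
ΣAȳ = (18000.00)(75.00) + (-621.00)(106.50) + (-1661.90)(66.00) = 1174177.93 mm³
x̄ = 938386.06 / 15717.10 = 59.70 mm
ȳ = 1174177.93 / 15717.10 = 74.71 mm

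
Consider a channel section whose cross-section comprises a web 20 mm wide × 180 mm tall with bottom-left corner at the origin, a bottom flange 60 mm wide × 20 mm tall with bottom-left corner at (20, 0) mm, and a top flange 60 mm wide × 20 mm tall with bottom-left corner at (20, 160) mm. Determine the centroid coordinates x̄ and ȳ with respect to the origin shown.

web: A = 20 × 180 = 3600.00, centroid at (10.00, 90.00).
bottom flange: A = 60 × 20 = 1200.00, centroid at (50.00, 10.00).
top flange: A = 60 × 20 = 1200.00, centroid at (50.00, 170.00).
ΣA = 6000.00 mm², ΣAx̄ = 156000.00 mm³, ΣAȳ = 540000.00 mm³.
x̄ = 156000.00/6000.00 = 26.00 mm; ȳ = 540000.00/6000.00 = 90.00 mm.

x̄ = 26.00 mm, ȳ = 90.00 mm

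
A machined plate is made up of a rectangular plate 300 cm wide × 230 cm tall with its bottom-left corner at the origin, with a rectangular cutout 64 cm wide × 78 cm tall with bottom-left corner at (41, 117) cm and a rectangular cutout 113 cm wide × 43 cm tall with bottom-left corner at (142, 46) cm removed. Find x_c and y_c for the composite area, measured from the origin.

Part | A | x̄ᵢ | ȳᵢ | A·x̄ᵢ | A·ȳᵢ
plate | 69000.00 | 150.00 | 115.00 | 10350000.00 | 7935000.00
hole 1 | -4992.00 | 73.00 | 156.00 | -364416.00 | -778752.00
hole 2 | -4859.00 | 198.50 | 67.50 | -964511.50 | -327982.50
Σ | 59149.00 |  |  | 9021072.50 | 6828265.50
x_c = 9021072.50 / 59149.00 = 152.51 cm
y_c = 6828265.50 / 59149.00 = 115.44 cm

x_c = 152.51 cm, y_c = 115.44 cm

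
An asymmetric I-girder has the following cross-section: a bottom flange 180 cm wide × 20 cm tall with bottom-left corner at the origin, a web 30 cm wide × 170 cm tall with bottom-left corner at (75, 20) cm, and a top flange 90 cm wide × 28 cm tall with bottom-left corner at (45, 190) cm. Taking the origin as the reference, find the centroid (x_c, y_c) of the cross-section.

bottom flange: A = 180 × 20 = 3600.00, centroid at (90.00, 10.00).
web: A = 30 × 170 = 5100.00, centroid at (90.00, 105.00).
top flange: A = 90 × 28 = 2520.00, centroid at (90.00, 204.00).
ΣA = 11220.00 cm², ΣAx_c = 1009800.00 cm³, ΣAy_c = 1085580.00 cm³.
x_c = 1009800.00/11220.00 = 90.00 cm; y_c = 1085580.00/11220.00 = 96.75 cm.

x_c = 90.00 cm, y_c = 96.75 cm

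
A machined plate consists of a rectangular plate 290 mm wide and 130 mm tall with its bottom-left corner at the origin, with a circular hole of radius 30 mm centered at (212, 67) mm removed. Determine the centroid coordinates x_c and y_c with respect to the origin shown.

plate: A = 290 × 130 = 37700.00, centroid at (145.00, 65.00).
hole: A = −π·30² = -2827.43, centroid at (212.00, 67.00).
ΣA = 34872.57 mm²
ΣAx_c = (37700.00)(145.00) + (-2827.43)(212.00) = 4867084.12 mm³
ΣAy_c = (37700.00)(65.00) + (-2827.43)(67.00) = 2261061.96 mm³
x_c = 4867084.12 / 34872.57 = 139.57 mm
y_c = 2261061.96 / 34872.57 = 64.84 mm

x_c = 139.57 mm, y_c = 64.84 mm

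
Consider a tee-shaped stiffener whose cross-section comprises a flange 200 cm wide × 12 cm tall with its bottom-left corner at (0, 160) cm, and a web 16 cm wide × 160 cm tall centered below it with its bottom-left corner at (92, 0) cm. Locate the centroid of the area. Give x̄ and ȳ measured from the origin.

x̄ = 100.00 cm, ȳ = 121.61 cm

Part | A | x̄ᵢ | ȳᵢ | A·x̄ᵢ | A·ȳᵢ
web | 2560.00 | 100.00 | 80.00 | 256000.00 | 204800.00
flange | 2400.00 | 100.00 | 166.00 | 240000.00 | 398400.00
Σ | 4960.00 |  |  | 496000.00 | 603200.00
x̄ = 496000.00 / 4960.00 = 100.00 cm
ȳ = 603200.00 / 4960.00 = 121.61 cm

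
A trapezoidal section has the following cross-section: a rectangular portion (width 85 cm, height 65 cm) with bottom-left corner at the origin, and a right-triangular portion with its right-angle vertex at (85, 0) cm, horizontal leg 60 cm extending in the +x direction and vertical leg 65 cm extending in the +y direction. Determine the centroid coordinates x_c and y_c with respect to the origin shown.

rectangular portion: A = 85 × 65 = 5525.00, centroid at (42.50, 32.50).
triangular portion: A = ½·60·65 = 1950.00, centroid at (105.00, 21.67).
ΣA = 7475.00 cm², ΣAx_c = 439562.50 cm³, ΣAy_c = 221812.50 cm³.
x_c = 439562.50/7475.00 = 58.80 cm; y_c = 221812.50/7475.00 = 29.67 cm.

x_c = 58.80 cm, y_c = 29.67 cm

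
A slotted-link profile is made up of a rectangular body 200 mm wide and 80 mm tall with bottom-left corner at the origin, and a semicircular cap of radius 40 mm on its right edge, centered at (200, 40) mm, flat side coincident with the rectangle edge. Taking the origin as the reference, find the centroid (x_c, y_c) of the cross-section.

x_c = 115.88 mm, y_c = 40.00 mm

Part | A | x̄ᵢ | ȳᵢ | A·x̄ᵢ | A·ȳᵢ
rectangular body | 16000.00 | 100.00 | 40.00 | 1600000.00 | 640000.00
semicircular end | 2513.27 | 216.98 | 40.00 | 545321.49 | 100530.96
Σ | 18513.27 |  |  | 2145321.49 | 740530.96
x_c = 2145321.49 / 18513.27 = 115.88 mm
y_c = 740530.96 / 18513.27 = 40.00 mm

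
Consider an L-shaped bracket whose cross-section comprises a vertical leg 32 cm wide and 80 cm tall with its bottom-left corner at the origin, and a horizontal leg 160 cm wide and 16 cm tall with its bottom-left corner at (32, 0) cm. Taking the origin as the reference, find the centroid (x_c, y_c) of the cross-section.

x_c = 64.00 cm, y_c = 24.00 cm

vertical leg: A = 32 × 80 = 2560.00, centroid at (16.00, 40.00).
horizontal leg: A = 160 × 16 = 2560.00, centroid at (112.00, 8.00).
ΣA = 5120.00 cm²
ΣAx_c = (2560.00)(16.00) + (2560.00)(112.00) = 327680.00 cm³
ΣAy_c = (2560.00)(40.00) + (2560.00)(8.00) = 122880.00 cm³
x_c = 327680.00 / 5120.00 = 64.00 cm
y_c = 122880.00 / 5120.00 = 24.00 cm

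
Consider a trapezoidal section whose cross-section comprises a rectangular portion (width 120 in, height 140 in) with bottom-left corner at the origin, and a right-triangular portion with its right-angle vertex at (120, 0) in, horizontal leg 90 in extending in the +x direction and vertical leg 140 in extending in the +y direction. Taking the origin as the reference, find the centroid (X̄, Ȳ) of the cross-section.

rectangular portion: A = 120 × 140 = 16800.00, centroid at (60.00, 70.00).
triangular portion: A = ½·90·140 = 6300.00, centroid at (150.00, 46.67).
ΣA = 23100.00 in², ΣAX̄ = 1953000.00 in³, ΣAȲ = 1470000.00 in³.
X̄ = 1953000.00/23100.00 = 84.55 in; Ȳ = 1470000.00/23100.00 = 63.64 in.

X̄ = 84.55 in, Ȳ = 63.64 in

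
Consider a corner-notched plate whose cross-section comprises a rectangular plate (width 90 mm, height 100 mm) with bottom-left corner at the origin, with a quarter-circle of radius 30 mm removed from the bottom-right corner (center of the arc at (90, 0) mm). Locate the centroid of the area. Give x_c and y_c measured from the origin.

plate: A = 90 × 100 = 9000.00, centroid at (45.00, 50.00).
removed quarter-circle: A = −¼π·30² = -706.86, centroid at (77.27, 12.73).
ΣA = 8293.14 mm², ΣAx_c = 350382.75 mm³, ΣAy_c = 441000.00 mm³.
x_c = 350382.75/8293.14 = 42.25 mm; y_c = 441000.00/8293.14 = 53.18 mm.

x_c = 42.25 mm, y_c = 53.18 mm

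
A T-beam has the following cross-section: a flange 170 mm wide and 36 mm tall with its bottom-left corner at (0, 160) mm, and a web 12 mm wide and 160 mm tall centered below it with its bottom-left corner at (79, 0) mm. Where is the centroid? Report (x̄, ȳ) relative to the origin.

x̄ = 85.00 mm, ȳ = 154.60 mm

Part | A | x̄ᵢ | ȳᵢ | A·x̄ᵢ | A·ȳᵢ
web | 1920.00 | 85.00 | 80.00 | 163200.00 | 153600.00
flange | 6120.00 | 85.00 | 178.00 | 520200.00 | 1089360.00
Σ | 8040.00 |  |  | 683400.00 | 1242960.00
x̄ = 683400.00 / 8040.00 = 85.00 mm
ȳ = 1242960.00 / 8040.00 = 154.60 mm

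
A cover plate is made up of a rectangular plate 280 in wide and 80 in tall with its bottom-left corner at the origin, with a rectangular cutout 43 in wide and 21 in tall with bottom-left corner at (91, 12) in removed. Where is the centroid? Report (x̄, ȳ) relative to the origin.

plate: A = 280 × 80 = 22400.00, centroid at (140.00, 40.00).
hole: A = −(43 × 21) = -903.00, centroid at (112.50, 22.50).
ΣA = 21497.00 in², ΣAx̄ = 3034412.50 in³, ΣAȳ = 875682.50 in³.
x̄ = 3034412.50/21497.00 = 141.16 in; ȳ = 875682.50/21497.00 = 40.74 in.

x̄ = 141.16 in, ȳ = 40.74 in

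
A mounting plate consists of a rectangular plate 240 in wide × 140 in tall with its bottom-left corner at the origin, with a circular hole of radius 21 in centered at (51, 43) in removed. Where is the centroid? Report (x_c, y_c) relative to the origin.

x_c = 122.97 in, y_c = 71.16 in

plate: A = 240 × 140 = 33600.00, centroid at (120.00, 70.00).
hole: A = −π·21² = -1385.44, centroid at (51.00, 43.00).
ΣA = 32214.56 in²
ΣAx_c = (33600.00)(120.00) + (-1385.44)(51.00) = 3961342.44 in³
ΣAy_c = (33600.00)(70.00) + (-1385.44)(43.00) = 2292425.98 in³
x_c = 3961342.44 / 32214.56 = 122.97 in
y_c = 2292425.98 / 32214.56 = 71.16 in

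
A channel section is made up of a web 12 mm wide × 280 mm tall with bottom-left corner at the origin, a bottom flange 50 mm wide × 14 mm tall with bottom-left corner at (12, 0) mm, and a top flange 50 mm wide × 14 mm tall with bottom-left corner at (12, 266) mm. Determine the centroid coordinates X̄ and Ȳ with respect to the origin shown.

X̄ = 15.12 mm, Ȳ = 140.00 mm

web: A = 12 × 280 = 3360.00, centroid at (6.00, 140.00).
bottom flange: A = 50 × 14 = 700.00, centroid at (37.00, 7.00).
top flange: A = 50 × 14 = 700.00, centroid at (37.00, 273.00).
ΣA = 4760.00 mm², ΣAX̄ = 71960.00 mm³, ΣAȲ = 666400.00 mm³.
X̄ = 71960.00/4760.00 = 15.12 mm; Ȳ = 666400.00/4760.00 = 140.00 mm.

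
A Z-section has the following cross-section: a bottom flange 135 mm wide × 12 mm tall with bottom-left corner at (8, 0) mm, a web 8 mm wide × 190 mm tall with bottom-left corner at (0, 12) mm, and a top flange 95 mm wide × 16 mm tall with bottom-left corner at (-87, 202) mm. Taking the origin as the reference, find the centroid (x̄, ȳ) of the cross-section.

Part | A | x̄ᵢ | ȳᵢ | A·x̄ᵢ | A·ȳᵢ
bottom flange | 1620.00 | 75.50 | 6.00 | 122310.00 | 9720.00
web | 1520.00 | 4.00 | 107.00 | 6080.00 | 162640.00
top flange | 1520.00 | -39.50 | 210.00 | -60040.00 | 319200.00
Σ | 4660.00 |  |  | 68350.00 | 491560.00
x̄ = 68350.00 / 4660.00 = 14.67 mm
ȳ = 491560.00 / 4660.00 = 105.48 mm

x̄ = 14.67 mm, ȳ = 105.48 mm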